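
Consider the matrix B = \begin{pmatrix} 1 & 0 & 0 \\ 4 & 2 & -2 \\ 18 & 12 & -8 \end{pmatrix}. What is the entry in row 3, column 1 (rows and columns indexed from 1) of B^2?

Characteristic polynomial: μ^3 + 5μ^2 + 2μ - 8 = (μ - 1)(μ + 2)(μ + 4), so the eigenvalues are -4, -2, 1.
μ=1: eigenvector (1, 0, 2).
μ=-2: eigenvector (0, 1, 2).
μ=-4: eigenvector (0, 1, 3).
P = [[1, 0, 0], [0, 1, 1], [2, 2, 3]], D = diag(1, -2, -4), P⁻¹ = [[1, 0, 0], [2, 3, -1], [-2, -2, 1]].
B² = P·diag(1, 4, 16)·P⁻¹ = [[1, 0, 0], [-24, -20, 12], [-78, -72, 40]].
The requested entry is -78.

-78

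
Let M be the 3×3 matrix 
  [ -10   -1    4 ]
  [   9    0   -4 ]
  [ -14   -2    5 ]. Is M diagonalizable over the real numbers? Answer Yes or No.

Characteristic polynomial: p(t) = t^3 + 5t^2 + 7t + 3 = (t + 1)^2(t + 3).
t = -1 has algebraic multiplicity 2; rank(M + 1I) = 2, so geometric multiplicity = 1.
Geometric multiplicity < algebraic multiplicity, so M is not diagonalizable.

No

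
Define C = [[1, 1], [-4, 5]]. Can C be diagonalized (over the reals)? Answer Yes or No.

No

Characteristic polynomial: p(s) = s^2 - 6s + 9 = (s - 3)^2.
s = 3 has algebraic multiplicity 2; rank(C − 3I) = 1, so geometric multiplicity = 1.
Geometric multiplicity < algebraic multiplicity, so C is not diagonalizable.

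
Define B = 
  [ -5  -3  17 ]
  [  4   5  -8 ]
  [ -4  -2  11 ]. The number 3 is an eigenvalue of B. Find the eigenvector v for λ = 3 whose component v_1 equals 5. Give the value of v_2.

-2

B − 3I = [[-8, -3, 17], [4, 2, -8], [-4, -2, 8]].
Solving (B − 3I)v = 0 gives the eigenspace spanned by (5, -2, 2).
With v_1 = 5, v = (5, -2, 2), so v_2 = -2.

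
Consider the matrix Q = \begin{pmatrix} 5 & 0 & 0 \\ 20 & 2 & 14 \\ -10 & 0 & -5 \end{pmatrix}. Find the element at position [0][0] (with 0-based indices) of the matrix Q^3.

125

Characteristic polynomial: r^3 - 2r^2 - 25r + 50 = (r - 5)(r - 2)(r + 5), so the eigenvalues are -5, 2, 5.
r=5: eigenvector (1, 2, -1).
r=2: eigenvector (0, 1, 0).
r=-5: eigenvector (0, -2, 1).
P = [[1, 0, 0], [2, 1, -2], [-1, 0, 1]], D = diag(5, 2, -5), P⁻¹ = [[1, 0, 0], [0, 1, 2], [1, 0, 1]].
Q³ = P·diag(125, 8, -125)·P⁻¹ = [[125, 0, 0], [500, 8, 266], [-250, 0, -125]].
The requested entry is 125.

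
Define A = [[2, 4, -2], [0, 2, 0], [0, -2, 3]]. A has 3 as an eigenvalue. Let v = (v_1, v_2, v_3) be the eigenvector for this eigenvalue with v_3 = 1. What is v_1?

-2

A − 3I = [[-1, 4, -2], [0, -1, 0], [0, -2, 0]].
Solving (A − 3I)v = 0 gives the eigenspace spanned by (-2, 0, 1).
With v_3 = 1, v = (-2, 0, 1), so v_1 = -2.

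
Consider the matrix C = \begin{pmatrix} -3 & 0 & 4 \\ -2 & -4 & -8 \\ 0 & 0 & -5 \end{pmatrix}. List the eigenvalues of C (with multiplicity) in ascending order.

-5, -4, -3

Characteristic polynomial: p(μ) = μ^3 + 12μ^2 + 47μ + 60 = (μ + 3)(μ + 4)(μ + 5).
Roots (with multiplicity): -5, -4, -3.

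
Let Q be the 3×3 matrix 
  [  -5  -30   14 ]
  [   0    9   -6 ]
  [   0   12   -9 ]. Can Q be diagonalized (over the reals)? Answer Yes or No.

Yes

Characteristic polynomial: p(r) = r^3 + 5r^2 - 9r - 45 = (r - 3)(r + 3)(r + 5).
All 3 eigenvalues are distinct, so Q is diagonalizable.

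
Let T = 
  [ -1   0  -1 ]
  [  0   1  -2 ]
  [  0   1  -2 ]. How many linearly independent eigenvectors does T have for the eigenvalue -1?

1

T + 1I = [[0, 0, -1], [0, 2, -2], [0, 1, -1]].
This matrix has rank 2, so its null space has dimension 3 − 2 = 1.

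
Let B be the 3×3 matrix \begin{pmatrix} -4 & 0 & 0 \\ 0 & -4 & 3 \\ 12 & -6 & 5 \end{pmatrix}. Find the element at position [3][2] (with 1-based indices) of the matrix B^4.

-30

Characteristic polynomial: t^3 + 3t^2 - 6t - 8 = (t - 2)(t + 1)(t + 4), so the eigenvalues are -4, -1, 2.
t=-4: eigenvector (1, 2, 0).
t=-1: eigenvector (0, 1, 1).
t=2: eigenvector (0, 1, 2).
P = [[1, 0, 0], [2, 1, 1], [0, 1, 2]], D = diag(-4, -1, 2), P⁻¹ = [[1, 0, 0], [-4, 2, -1], [2, -1, 1]].
B⁴ = P·diag(256, 1, 16)·P⁻¹ = [[256, 0, 0], [540, -14, 15], [60, -30, 31]].
The requested entry is -30.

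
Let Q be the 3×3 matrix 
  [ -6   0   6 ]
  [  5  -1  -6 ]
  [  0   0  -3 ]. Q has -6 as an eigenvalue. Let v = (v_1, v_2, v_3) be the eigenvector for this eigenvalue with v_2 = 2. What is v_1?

-2

Q + 6I = [[0, 0, 6], [5, 5, -6], [0, 0, 3]].
Solving (Q + 6I)v = 0 gives the eigenspace spanned by (-2, 2, 0).
With v_2 = 2, v = (-2, 2, 0), so v_1 = -2.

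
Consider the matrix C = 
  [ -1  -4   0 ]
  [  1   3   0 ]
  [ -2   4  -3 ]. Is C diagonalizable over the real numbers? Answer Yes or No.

Characteristic polynomial: p(μ) = μ^3 + μ^2 - 5μ + 3 = (μ - 1)^2(μ + 3).
μ = 1 has algebraic multiplicity 2; rank(C − 1I) = 2, so geometric multiplicity = 1.
Geometric multiplicity < algebraic multiplicity, so C is not diagonalizable.

No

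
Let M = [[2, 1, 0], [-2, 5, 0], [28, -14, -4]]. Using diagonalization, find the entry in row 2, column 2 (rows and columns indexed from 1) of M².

23

Characteristic polynomial: s^3 - 3s^2 - 16s + 48 = (s - 4)(s - 3)(s + 4), so the eigenvalues are -4, 3, 4.
s=4: eigenvector (1, 2, 0).
s=3: eigenvector (-1, -1, -2).
s=-4: eigenvector (0, 0, 1).
P = [[1, -1, 0], [2, -1, 0], [0, -2, 1]], D = diag(4, 3, -4), P⁻¹ = [[-1, 1, 0], [-2, 1, 0], [-4, 2, 1]].
M² = P·diag(16, 9, 16)·P⁻¹ = [[2, 7, 0], [-14, 23, 0], [-28, 14, 16]].
The requested entry is 23.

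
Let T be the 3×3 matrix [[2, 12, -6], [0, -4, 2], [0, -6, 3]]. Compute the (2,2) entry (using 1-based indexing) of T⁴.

4

Characteristic polynomial: r^3 - r^2 - 2r = r(r - 2)(r + 1), so the eigenvalues are -1, 0, 2.
r=-1: eigenvector (2, -2, -3).
r=0: eigenvector (0, 1, 2).
r=2: eigenvector (1, 0, 0).
P = [[2, 0, 1], [-2, 1, 0], [-3, 2, 0]], D = diag(-1, 0, 2), P⁻¹ = [[0, -2, 1], [0, -3, 2], [1, 4, -2]].
T⁴ = P·diag(1, 0, 16)·P⁻¹ = [[16, 60, -30], [0, 4, -2], [0, 6, -3]].
The requested entry is 4.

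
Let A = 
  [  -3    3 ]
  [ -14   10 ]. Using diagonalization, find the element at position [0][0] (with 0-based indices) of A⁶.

-19473

Characteristic polynomial: s^2 - 7s + 12 = (s - 4)(s - 3), so the eigenvalues are 3, 4.
s=4: eigenvector (3, 7).
s=3: eigenvector (1, 2).
P = [[3, 1], [7, 2]], D = diag(4, 3), P⁻¹ = [[-2, 1], [7, -3]].
A⁶ = P·diag(4096, 729)·P⁻¹ = [[-19473, 10101], [-47138, 24298]].
The requested entry is -19473.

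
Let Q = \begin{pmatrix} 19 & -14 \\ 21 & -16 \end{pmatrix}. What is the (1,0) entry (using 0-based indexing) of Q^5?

Characteristic polynomial: λ^2 - 3λ - 10 = (λ - 5)(λ + 2), so the eigenvalues are -2, 5.
λ=5: eigenvector (1, 1).
λ=-2: eigenvector (-2, -3).
P = [[1, -2], [1, -3]], D = diag(5, -2), P⁻¹ = [[3, -2], [1, -1]].
Q⁵ = P·diag(3125, -32)·P⁻¹ = [[9439, -6314], [9471, -6346]].
The requested entry is 9471.

9471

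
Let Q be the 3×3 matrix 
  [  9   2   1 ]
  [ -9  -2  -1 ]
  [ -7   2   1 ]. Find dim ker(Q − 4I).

Q − 4I = [[5, 2, 1], [-9, -6, -1], [-7, 2, -3]].
This matrix has rank 2, so its null space has dimension 3 − 2 = 1.

1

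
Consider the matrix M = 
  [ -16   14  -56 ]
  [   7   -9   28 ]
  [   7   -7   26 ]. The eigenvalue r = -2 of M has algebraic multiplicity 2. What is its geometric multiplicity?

2

M + 2I = [[-14, 14, -56], [7, -7, 28], [7, -7, 28]].
This matrix has rank 1, so its null space has dimension 3 − 1 = 2.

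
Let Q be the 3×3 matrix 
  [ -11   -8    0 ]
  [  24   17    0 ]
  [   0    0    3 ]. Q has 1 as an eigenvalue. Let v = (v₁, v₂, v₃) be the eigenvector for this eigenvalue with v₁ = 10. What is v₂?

-15

Q − 1I = [[-12, -8, 0], [24, 16, 0], [0, 0, 2]].
Solving (Q − 1I)v = 0 gives the eigenspace spanned by (10, -15, 0).
With v₁ = 10, v = (10, -15, 0), so v₂ = -15.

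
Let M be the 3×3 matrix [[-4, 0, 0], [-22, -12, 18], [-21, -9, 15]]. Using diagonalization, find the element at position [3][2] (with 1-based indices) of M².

-27

Characteristic polynomial: λ^3 + λ^2 - 30λ - 72 = (λ - 6)(λ + 3)(λ + 4), so the eigenvalues are -4, -3, 6.
λ=-4: eigenvector (1, 4, 3).
λ=6: eigenvector (0, -1, -1).
λ=-3: eigenvector (0, 2, 1).
P = [[1, 0, 0], [4, -1, 2], [3, -1, 1]], D = diag(-4, 6, -3), P⁻¹ = [[1, 0, 0], [2, 1, -2], [-1, 1, -1]].
M² = P·diag(16, 36, 9)·P⁻¹ = [[16, 0, 0], [-26, -18, 54], [-33, -27, 63]].
The requested entry is -27.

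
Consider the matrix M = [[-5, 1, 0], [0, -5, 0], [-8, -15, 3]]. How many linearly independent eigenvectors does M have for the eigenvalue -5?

M + 5I = [[0, 1, 0], [0, 0, 0], [-8, -15, 8]].
This matrix has rank 2, so its null space has dimension 3 − 2 = 1.

1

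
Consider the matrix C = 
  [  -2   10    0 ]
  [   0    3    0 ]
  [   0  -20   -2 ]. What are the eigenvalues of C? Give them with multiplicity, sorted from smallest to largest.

Characteristic polynomial: p(μ) = μ^3 + μ^2 - 8μ - 12 = (μ - 3)(μ + 2)^2.
Roots (with multiplicity): -2, -2, 3.

-2, -2, 3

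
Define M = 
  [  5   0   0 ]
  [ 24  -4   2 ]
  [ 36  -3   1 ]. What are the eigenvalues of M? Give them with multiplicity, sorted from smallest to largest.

-2, -1, 5

Characteristic polynomial: p(μ) = μ^3 - 2μ^2 - 13μ - 10 = (μ - 5)(μ + 1)(μ + 2).
Roots (with multiplicity): -2, -1, 5.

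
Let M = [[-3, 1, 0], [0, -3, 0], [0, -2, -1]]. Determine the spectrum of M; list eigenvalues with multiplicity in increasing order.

-3, -3, -1

Characteristic polynomial: p(t) = t^3 + 7t^2 + 15t + 9 = (t + 1)(t + 3)^2.
Roots (with multiplicity): -3, -3, -1.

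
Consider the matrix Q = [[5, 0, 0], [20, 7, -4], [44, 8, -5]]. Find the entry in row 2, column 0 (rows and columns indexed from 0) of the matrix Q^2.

Characteristic polynomial: t^3 - 7t^2 + 7t + 15 = (t - 5)(t - 3)(t + 1), so the eigenvalues are -1, 3, 5.
t=5: eigenvector (1, 2, 6).
t=-1: eigenvector (0, 1, 2).
t=3: eigenvector (0, -1, -1).
P = [[1, 0, 0], [2, 1, -1], [6, 2, -1]], D = diag(5, -1, 3), P⁻¹ = [[1, 0, 0], [-4, -1, 1], [-2, -2, 1]].
Q² = P·diag(25, 1, 9)·P⁻¹ = [[25, 0, 0], [64, 17, -8], [160, 16, -7]].
The requested entry is 160.

160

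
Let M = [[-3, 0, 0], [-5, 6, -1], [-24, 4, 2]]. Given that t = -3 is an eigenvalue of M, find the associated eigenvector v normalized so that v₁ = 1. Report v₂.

M + 3I = [[0, 0, 0], [-5, 9, -1], [-24, 4, 5]].
Solving (M + 3I)v = 0 gives the eigenspace spanned by (1, 1, 4).
With v₁ = 1, v = (1, 1, 4), so v₂ = 1.

1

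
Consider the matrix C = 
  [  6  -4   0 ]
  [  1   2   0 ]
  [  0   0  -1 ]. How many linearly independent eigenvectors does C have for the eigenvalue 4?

1

C − 4I = [[2, -4, 0], [1, -2, 0], [0, 0, -5]].
This matrix has rank 2, so its null space has dimension 3 − 2 = 1.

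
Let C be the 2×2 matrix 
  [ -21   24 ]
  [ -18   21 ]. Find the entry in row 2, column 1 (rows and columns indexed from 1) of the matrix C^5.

Characteristic polynomial: μ^2 - 9 = (μ - 3)(μ + 3), so the eigenvalues are -3, 3.
μ=3: eigenvector (1, 1).
μ=-3: eigenvector (4, 3).
P = [[1, 4], [1, 3]], D = diag(3, -3), P⁻¹ = [[-3, 4], [1, -1]].
C⁵ = P·diag(243, -243)·P⁻¹ = [[-1701, 1944], [-1458, 1701]].
The requested entry is -1458.

-1458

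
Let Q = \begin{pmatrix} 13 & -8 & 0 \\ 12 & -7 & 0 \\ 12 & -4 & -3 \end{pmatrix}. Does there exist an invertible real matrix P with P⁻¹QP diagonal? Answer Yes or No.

Characteristic polynomial: p(r) = r^3 - 3r^2 - 13r + 15 = (r - 5)(r - 1)(r + 3).
All 3 eigenvalues are distinct, so Q is diagonalizable.

Yes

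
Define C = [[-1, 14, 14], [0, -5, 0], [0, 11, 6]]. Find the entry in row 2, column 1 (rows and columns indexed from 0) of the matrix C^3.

Characteristic polynomial: λ^3 - 31λ - 30 = (λ - 6)(λ + 1)(λ + 5), so the eigenvalues are -5, -1, 6.
λ=-1: eigenvector (1, 0, 0).
λ=-5: eigenvector (0, 1, -1).
λ=6: eigenvector (2, 0, 1).
P = [[1, 0, 2], [0, 1, 0], [0, -1, 1]], D = diag(-1, -5, 6), P⁻¹ = [[1, -2, -2], [0, 1, 0], [0, 1, 1]].
C³ = P·diag(-1, -125, 216)·P⁻¹ = [[-1, 434, 434], [0, -125, 0], [0, 341, 216]].
The requested entry is 341.

341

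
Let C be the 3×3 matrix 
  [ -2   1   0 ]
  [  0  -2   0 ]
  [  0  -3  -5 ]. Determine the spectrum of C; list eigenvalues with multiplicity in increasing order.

-5, -2, -2

Characteristic polynomial: p(t) = t^3 + 9t^2 + 24t + 20 = (t + 2)^2(t + 5).
Roots (with multiplicity): -5, -2, -2.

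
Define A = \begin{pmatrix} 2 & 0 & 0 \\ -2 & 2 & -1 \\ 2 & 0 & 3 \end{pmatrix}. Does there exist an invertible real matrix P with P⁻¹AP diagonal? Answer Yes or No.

Characteristic polynomial: p(r) = r^3 - 7r^2 + 16r - 12 = (r - 3)(r - 2)^2.
r = 2 has algebraic multiplicity 2; rank(A − 2I) = 1, so geometric multiplicity = 2.
Every eigenvalue has geometric = algebraic multiplicity, so A is diagonalizable.

Yes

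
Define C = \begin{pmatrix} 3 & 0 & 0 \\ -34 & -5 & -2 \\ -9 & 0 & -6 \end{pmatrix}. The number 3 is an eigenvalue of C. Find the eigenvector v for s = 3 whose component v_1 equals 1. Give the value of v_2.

-4

C − 3I = [[0, 0, 0], [-34, -8, -2], [-9, 0, -9]].
Solving (C − 3I)v = 0 gives the eigenspace spanned by (1, -4, -1).
With v_1 = 1, v = (1, -4, -1), so v_2 = -4.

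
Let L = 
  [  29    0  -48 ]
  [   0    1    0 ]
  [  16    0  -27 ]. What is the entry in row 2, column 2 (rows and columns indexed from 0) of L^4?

Characteristic polynomial: t^3 - 3t^2 - 13t + 15 = (t - 5)(t - 1)(t + 3), so the eigenvalues are -3, 1, 5.
t=1: eigenvector (0, 1, 0).
t=-3: eigenvector (-3, 0, -2).
t=5: eigenvector (2, 0, 1).
P = [[0, -3, 2], [1, 0, 0], [0, -2, 1]], D = diag(1, -3, 5), P⁻¹ = [[0, 1, 0], [1, 0, -2], [2, 0, -3]].
L⁴ = P·diag(1, 81, 625)·P⁻¹ = [[2257, 0, -3264], [0, 1, 0], [1088, 0, -1551]].
The requested entry is -1551.

-1551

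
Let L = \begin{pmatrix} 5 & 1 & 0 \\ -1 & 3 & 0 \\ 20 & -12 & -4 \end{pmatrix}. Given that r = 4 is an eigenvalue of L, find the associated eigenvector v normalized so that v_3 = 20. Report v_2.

L − 4I = [[1, 1, 0], [-1, -1, 0], [20, -12, -8]].
Solving (L − 4I)v = 0 gives the eigenspace spanned by (5, -5, 20).
With v_3 = 20, v = (5, -5, 20), so v_2 = -5.

-5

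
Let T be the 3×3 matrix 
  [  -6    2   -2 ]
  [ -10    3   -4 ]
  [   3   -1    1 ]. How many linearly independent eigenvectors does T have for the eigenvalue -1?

T + 1I = [[-5, 2, -2], [-10, 4, -4], [3, -1, 2]].
This matrix has rank 2, so its null space has dimension 3 − 2 = 1.

1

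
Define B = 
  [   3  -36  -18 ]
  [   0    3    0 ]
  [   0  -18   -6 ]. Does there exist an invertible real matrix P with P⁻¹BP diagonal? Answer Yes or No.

Characteristic polynomial: p(t) = t^3 - 27t + 54 = (t - 3)^2(t + 6).
t = 3 has algebraic multiplicity 2; rank(B − 3I) = 1, so geometric multiplicity = 2.
Every eigenvalue has geometric = algebraic multiplicity, so B is diagonalizable.

Yes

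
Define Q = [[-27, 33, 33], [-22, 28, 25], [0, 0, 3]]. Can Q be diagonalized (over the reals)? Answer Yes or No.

Yes

Characteristic polynomial: p(λ) = λ^3 - 4λ^2 - 27λ + 90 = (λ - 6)(λ - 3)(λ + 5).
All 3 eigenvalues are distinct, so Q is diagonalizable.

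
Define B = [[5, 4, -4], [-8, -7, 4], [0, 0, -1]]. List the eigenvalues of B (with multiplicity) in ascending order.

-3, -1, 1

Characteristic polynomial: p(μ) = μ^3 + 3μ^2 - μ - 3 = (μ - 1)(μ + 1)(μ + 3).
Roots (with multiplicity): -3, -1, 1.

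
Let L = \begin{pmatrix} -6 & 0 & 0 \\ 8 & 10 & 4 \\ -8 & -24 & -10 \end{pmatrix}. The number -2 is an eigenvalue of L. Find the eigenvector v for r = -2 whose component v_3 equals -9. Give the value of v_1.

0

L + 2I = [[-4, 0, 0], [8, 12, 4], [-8, -24, -8]].
Solving (L + 2I)v = 0 gives the eigenspace spanned by (0, 3, -9).
With v_3 = -9, v = (0, 3, -9), so v_1 = 0.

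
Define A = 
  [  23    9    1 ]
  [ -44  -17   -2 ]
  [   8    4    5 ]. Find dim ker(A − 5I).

1

A − 5I = [[18, 9, 1], [-44, -22, -2], [8, 4, 0]].
This matrix has rank 2, so its null space has dimension 3 − 2 = 1.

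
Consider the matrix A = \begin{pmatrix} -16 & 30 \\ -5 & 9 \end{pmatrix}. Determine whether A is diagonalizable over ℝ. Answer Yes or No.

Yes

Characteristic polynomial: p(s) = s^2 + 7s + 6 = (s + 1)(s + 6).
All 2 eigenvalues are distinct, so A is diagonalizable.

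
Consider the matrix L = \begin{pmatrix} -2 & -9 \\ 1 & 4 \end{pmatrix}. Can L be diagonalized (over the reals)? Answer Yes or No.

Characteristic polynomial: p(t) = t^2 - 2t + 1 = (t - 1)^2.
t = 1 has algebraic multiplicity 2; rank(L − 1I) = 1, so geometric multiplicity = 1.
Geometric multiplicity < algebraic multiplicity, so L is not diagonalizable.

No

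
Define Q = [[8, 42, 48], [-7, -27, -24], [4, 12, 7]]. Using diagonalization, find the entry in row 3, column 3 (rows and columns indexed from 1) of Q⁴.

Characteristic polynomial: μ^3 + 12μ^2 + 41μ + 30 = (μ + 1)(μ + 5)(μ + 6), so the eigenvalues are -6, -5, -1.
μ=-6: eigenvector (3, -1, 0).
μ=-5: eigenvector (-6, 3, -1).
μ=-1: eigenvector (4, -2, 1).
P = [[3, -6, 4], [-1, 3, -2], [0, -1, 1]], D = diag(-6, -5, -1), P⁻¹ = [[1, 2, 0], [1, 3, 2], [1, 3, 3]].
Q⁴ = P·diag(1296, 625, 1)·P⁻¹ = [[142, -3462, -7488], [577, 3027, 3744], [-624, -1872, -1247]].
The requested entry is -1247.

-1247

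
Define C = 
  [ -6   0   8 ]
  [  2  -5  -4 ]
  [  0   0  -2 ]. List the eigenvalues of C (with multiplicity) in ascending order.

Characteristic polynomial: p(t) = t^3 + 13t^2 + 52t + 60 = (t + 2)(t + 5)(t + 6).
Roots (with multiplicity): -6, -5, -2.

-6, -5, -2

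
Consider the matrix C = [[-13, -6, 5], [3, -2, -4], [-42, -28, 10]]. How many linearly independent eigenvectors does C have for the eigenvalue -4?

1

C + 4I = [[-9, -6, 5], [3, 2, -4], [-42, -28, 14]].
This matrix has rank 2, so its null space has dimension 3 − 2 = 1.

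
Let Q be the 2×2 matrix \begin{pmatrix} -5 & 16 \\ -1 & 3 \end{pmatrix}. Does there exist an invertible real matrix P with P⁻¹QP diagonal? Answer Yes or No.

Characteristic polynomial: p(t) = t^2 + 2t + 1 = (t + 1)^2.
t = -1 has algebraic multiplicity 2; rank(Q + 1I) = 1, so geometric multiplicity = 1.
Geometric multiplicity < algebraic multiplicity, so Q is not diagonalizable.

No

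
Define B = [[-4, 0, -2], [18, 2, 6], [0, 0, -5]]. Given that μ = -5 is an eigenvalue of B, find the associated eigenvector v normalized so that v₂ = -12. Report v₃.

B + 5I = [[1, 0, -2], [18, 7, 6], [0, 0, 0]].
Solving (B + 5I)v = 0 gives the eigenspace spanned by (4, -12, 2).
With v₂ = -12, v = (4, -12, 2), so v₃ = 2.

2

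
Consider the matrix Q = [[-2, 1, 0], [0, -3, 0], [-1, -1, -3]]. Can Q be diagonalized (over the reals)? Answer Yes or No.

Characteristic polynomial: p(λ) = λ^3 + 8λ^2 + 21λ + 18 = (λ + 2)(λ + 3)^2.
λ = -3 has algebraic multiplicity 2; rank(Q + 3I) = 1, so geometric multiplicity = 2.
Every eigenvalue has geometric = algebraic multiplicity, so Q is diagonalizable.

Yes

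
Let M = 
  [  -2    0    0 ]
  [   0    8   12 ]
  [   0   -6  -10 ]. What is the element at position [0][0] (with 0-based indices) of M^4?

16

Characteristic polynomial: μ^3 + 4μ^2 - 4μ - 16 = (μ - 2)(μ + 2)(μ + 4), so the eigenvalues are -4, -2, 2.
μ=-2: eigenvector (1, 0, 0).
μ=-4: eigenvector (0, -1, 1).
μ=2: eigenvector (0, -2, 1).
P = [[1, 0, 0], [0, -1, -2], [0, 1, 1]], D = diag(-2, -4, 2), P⁻¹ = [[1, 0, 0], [0, 1, 2], [0, -1, -1]].
M⁴ = P·diag(16, 256, 16)·P⁻¹ = [[16, 0, 0], [0, -224, -480], [0, 240, 496]].
The requested entry is 16.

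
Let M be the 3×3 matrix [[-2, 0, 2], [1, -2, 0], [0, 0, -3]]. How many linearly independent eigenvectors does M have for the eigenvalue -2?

M + 2I = [[0, 0, 2], [1, 0, 0], [0, 0, -1]].
This matrix has rank 2, so its null space has dimension 3 − 2 = 1.

1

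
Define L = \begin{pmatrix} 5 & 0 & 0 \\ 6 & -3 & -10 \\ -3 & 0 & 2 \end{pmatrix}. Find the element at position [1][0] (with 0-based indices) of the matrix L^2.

Characteristic polynomial: μ^3 - 4μ^2 - 11μ + 30 = (μ - 5)(μ - 2)(μ + 3), so the eigenvalues are -3, 2, 5.
μ=5: eigenvector (1, 2, -1).
μ=-3: eigenvector (0, 1, 0).
μ=2: eigenvector (0, -2, 1).
P = [[1, 0, 0], [2, 1, -2], [-1, 0, 1]], D = diag(5, -3, 2), P⁻¹ = [[1, 0, 0], [0, 1, 2], [1, 0, 1]].
L² = P·diag(25, 9, 4)·P⁻¹ = [[25, 0, 0], [42, 9, 10], [-21, 0, 4]].
The requested entry is 42.

42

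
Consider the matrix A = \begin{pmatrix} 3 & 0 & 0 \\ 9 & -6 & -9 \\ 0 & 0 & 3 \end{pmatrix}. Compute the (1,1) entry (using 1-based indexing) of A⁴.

81

Characteristic polynomial: t^3 - 27t + 54 = (t - 3)^2(t + 6), so the eigenvalues are -6, 3, 3.
t=3: eigenvector (1, 1, 0).
t=3: eigenvector (0, -1, 1).
t=-6: eigenvector (0, 1, 0).
P = [[1, 0, 0], [1, -1, 1], [0, 1, 0]], D = diag(3, 3, -6), P⁻¹ = [[1, 0, 0], [0, 0, 1], [-1, 1, 1]].
A⁴ = P·diag(81, 81, 1296)·P⁻¹ = [[81, 0, 0], [-1215, 1296, 1215], [0, 0, 81]].
The requested entry is 81.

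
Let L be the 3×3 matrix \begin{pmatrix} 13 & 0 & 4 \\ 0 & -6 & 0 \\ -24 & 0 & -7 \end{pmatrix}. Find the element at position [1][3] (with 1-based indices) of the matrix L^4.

624

Characteristic polynomial: μ^3 - 31μ + 30 = (μ - 5)(μ - 1)(μ + 6), so the eigenvalues are -6, 1, 5.
μ=5: eigenvector (1, 0, -2).
μ=-6: eigenvector (0, 1, 0).
μ=1: eigenvector (-1, 0, 3).
P = [[1, 0, -1], [0, 1, 0], [-2, 0, 3]], D = diag(5, -6, 1), P⁻¹ = [[3, 0, 1], [0, 1, 0], [2, 0, 1]].
L⁴ = P·diag(625, 1296, 1)·P⁻¹ = [[1873, 0, 624], [0, 1296, 0], [-3744, 0, -1247]].
The requested entry is 624.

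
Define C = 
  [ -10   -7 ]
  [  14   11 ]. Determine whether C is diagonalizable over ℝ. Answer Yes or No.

Characteristic polynomial: p(λ) = λ^2 - λ - 12 = (λ - 4)(λ + 3).
All 2 eigenvalues are distinct, so C is diagonalizable.

Yes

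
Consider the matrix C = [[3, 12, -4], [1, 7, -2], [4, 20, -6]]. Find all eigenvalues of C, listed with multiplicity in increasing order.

1, 1, 2

Characteristic polynomial: p(λ) = λ^3 - 4λ^2 + 5λ - 2 = (λ - 2)(λ - 1)^2.
Roots (with multiplicity): 1, 1, 2.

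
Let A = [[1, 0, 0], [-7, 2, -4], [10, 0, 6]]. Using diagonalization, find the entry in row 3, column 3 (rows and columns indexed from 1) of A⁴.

1296

Characteristic polynomial: r^3 - 9r^2 + 20r - 12 = (r - 6)(r - 2)(r - 1), so the eigenvalues are 1, 2, 6.
r=2: eigenvector (0, 1, 0).
r=1: eigenvector (1, -1, -2).
r=6: eigenvector (0, -1, 1).
P = [[0, 1, 0], [1, -1, -1], [0, -2, 1]], D = diag(2, 1, 6), P⁻¹ = [[3, 1, 1], [1, 0, 0], [2, 0, 1]].
A⁴ = P·diag(16, 1, 1296)·P⁻¹ = [[1, 0, 0], [-2545, 16, -1280], [2590, 0, 1296]].
The requested entry is 1296.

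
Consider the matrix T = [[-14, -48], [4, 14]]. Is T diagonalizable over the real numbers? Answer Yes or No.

Yes

Characteristic polynomial: p(λ) = λ^2 - 4 = (λ - 2)(λ + 2).
All 2 eigenvalues are distinct, so T is diagonalizable.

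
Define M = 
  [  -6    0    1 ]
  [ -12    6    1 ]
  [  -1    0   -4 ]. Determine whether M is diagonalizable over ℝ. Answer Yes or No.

No

Characteristic polynomial: p(r) = r^3 + 4r^2 - 35r - 150 = (r - 6)(r + 5)^2.
r = -5 has algebraic multiplicity 2; rank(M + 5I) = 2, so geometric multiplicity = 1.
Geometric multiplicity < algebraic multiplicity, so M is not diagonalizable.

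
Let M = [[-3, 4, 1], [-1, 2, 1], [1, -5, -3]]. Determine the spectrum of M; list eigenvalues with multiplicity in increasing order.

Characteristic polynomial: p(λ) = λ^3 + 4λ^2 + 5λ + 2 = (λ + 1)^2(λ + 2).
Roots (with multiplicity): -2, -1, -1.

-2, -1, -1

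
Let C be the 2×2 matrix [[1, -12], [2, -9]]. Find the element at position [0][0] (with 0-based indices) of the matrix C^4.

-1007

Characteristic polynomial: t^2 + 8t + 15 = (t + 3)(t + 5), so the eigenvalues are -5, -3.
t=-3: eigenvector (3, 1).
t=-5: eigenvector (2, 1).
P = [[3, 2], [1, 1]], D = diag(-3, -5), P⁻¹ = [[1, -2], [-1, 3]].
C⁴ = P·diag(81, 625)·P⁻¹ = [[-1007, 3264], [-544, 1713]].
The requested entry is -1007.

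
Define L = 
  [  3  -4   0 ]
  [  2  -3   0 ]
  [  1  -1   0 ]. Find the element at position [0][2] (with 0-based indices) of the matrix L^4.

0

Characteristic polynomial: t^3 - t = t(t - 1)(t + 1), so the eigenvalues are -1, 0, 1.
t=-1: eigenvector (-1, -1, 0).
t=1: eigenvector (2, 1, 1).
t=0: eigenvector (0, 0, 1).
P = [[-1, 2, 0], [-1, 1, 0], [0, 1, 1]], D = diag(-1, 1, 0), P⁻¹ = [[1, -2, 0], [1, -1, 0], [-1, 1, 1]].
L⁴ = P·diag(1, 1, 0)·P⁻¹ = [[1, 0, 0], [0, 1, 0], [1, -1, 0]].
The requested entry is 0.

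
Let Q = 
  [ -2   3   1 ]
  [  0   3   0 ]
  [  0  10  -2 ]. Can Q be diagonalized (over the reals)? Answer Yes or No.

Characteristic polynomial: p(t) = t^3 + t^2 - 8t - 12 = (t - 3)(t + 2)^2.
t = -2 has algebraic multiplicity 2; rank(Q + 2I) = 2, so geometric multiplicity = 1.
Geometric multiplicity < algebraic multiplicity, so Q is not diagonalizable.

No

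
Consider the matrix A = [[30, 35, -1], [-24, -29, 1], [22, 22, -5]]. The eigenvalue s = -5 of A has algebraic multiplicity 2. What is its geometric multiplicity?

1

A + 5I = [[35, 35, -1], [-24, -24, 1], [22, 22, 0]].
This matrix has rank 2, so its null space has dimension 3 − 2 = 1.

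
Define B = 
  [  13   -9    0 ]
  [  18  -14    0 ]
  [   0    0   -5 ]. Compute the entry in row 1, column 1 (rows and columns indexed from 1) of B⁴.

-113

Characteristic polynomial: t^3 + 6t^2 - 15t - 100 = (t - 4)(t + 5)^2, so the eigenvalues are -5, -5, 4.
t=-5: eigenvector (-1, -2, 0).
t=4: eigenvector (1, 1, 0).
t=-5: eigenvector (0, 0, 1).
P = [[-1, 1, 0], [-2, 1, 0], [0, 0, 1]], D = diag(-5, 4, -5), P⁻¹ = [[1, -1, 0], [2, -1, 0], [0, 0, 1]].
B⁴ = P·diag(625, 256, 625)·P⁻¹ = [[-113, 369, 0], [-738, 994, 0], [0, 0, 625]].
The requested entry is -113.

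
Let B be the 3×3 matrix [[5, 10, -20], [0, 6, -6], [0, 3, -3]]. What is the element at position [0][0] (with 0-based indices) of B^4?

625

Characteristic polynomial: r^3 - 8r^2 + 15r = r(r - 5)(r - 3), so the eigenvalues are 0, 3, 5.
r=5: eigenvector (1, 0, 0).
r=3: eigenvector (0, 2, 1).
r=0: eigenvector (2, 1, 1).
P = [[1, 0, 2], [0, 2, 1], [0, 1, 1]], D = diag(5, 3, 0), P⁻¹ = [[1, 2, -4], [0, 1, -1], [0, -1, 2]].
B⁴ = P·diag(625, 81, 0)·P⁻¹ = [[625, 1250, -2500], [0, 162, -162], [0, 81, -81]].
The requested entry is 625.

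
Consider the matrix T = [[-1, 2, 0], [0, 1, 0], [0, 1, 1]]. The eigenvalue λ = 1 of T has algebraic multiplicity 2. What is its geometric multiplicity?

1

T − 1I = [[-2, 2, 0], [0, 0, 0], [0, 1, 0]].
This matrix has rank 2, so its null space has dimension 3 − 2 = 1.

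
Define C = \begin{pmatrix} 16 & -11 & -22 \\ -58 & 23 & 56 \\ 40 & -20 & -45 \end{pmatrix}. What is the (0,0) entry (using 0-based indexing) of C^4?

Characteristic polynomial: λ^3 + 6λ^2 - 25λ - 150 = (λ - 5)(λ + 5)(λ + 6), so the eigenvalues are -6, -5, 5.
λ=5: eigenvector (-1, 3, -2).
λ=-6: eigenvector (1, 2, 0).
λ=-5: eigenvector (0, -2, 1).
P = [[-1, 1, 0], [3, 2, -2], [-2, 0, 1]], D = diag(5, -6, -5), P⁻¹ = [[-2, 1, 2], [-1, 1, 2], [-4, 2, 5]].
C⁴ = P·diag(625, 1296, 625)·P⁻¹ = [[-46, 671, 1342], [-1342, 1967, 2684], [0, 0, 625]].
The requested entry is -46.

-46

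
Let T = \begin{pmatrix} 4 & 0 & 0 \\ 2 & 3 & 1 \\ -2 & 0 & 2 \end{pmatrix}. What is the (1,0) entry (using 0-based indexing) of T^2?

12

Characteristic polynomial: λ^3 - 9λ^2 + 26λ - 24 = (λ - 4)(λ - 3)(λ - 2), so the eigenvalues are 2, 3, 4.
λ=3: eigenvector (0, 1, 0).
λ=4: eigenvector (1, 1, -1).
λ=2: eigenvector (0, -1, 1).
P = [[0, 1, 0], [1, 1, -1], [0, -1, 1]], D = diag(3, 4, 2), P⁻¹ = [[0, 1, 1], [1, 0, 0], [1, 0, 1]].
T² = P·diag(9, 16, 4)·P⁻¹ = [[16, 0, 0], [12, 9, 5], [-12, 0, 4]].
The requested entry is 12.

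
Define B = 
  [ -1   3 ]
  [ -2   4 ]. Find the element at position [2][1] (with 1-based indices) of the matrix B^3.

-14

Characteristic polynomial: λ^2 - 3λ + 2 = (λ - 2)(λ - 1), so the eigenvalues are 1, 2.
λ=1: eigenvector (3, 2).
λ=2: eigenvector (1, 1).
P = [[3, 1], [2, 1]], D = diag(1, 2), P⁻¹ = [[1, -1], [-2, 3]].
B³ = P·diag(1, 8)·P⁻¹ = [[-13, 21], [-14, 22]].
The requested entry is -14.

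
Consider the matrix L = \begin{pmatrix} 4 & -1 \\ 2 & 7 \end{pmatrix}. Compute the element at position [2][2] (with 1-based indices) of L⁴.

1967

Characteristic polynomial: s^2 - 11s + 30 = (s - 6)(s - 5), so the eigenvalues are 5, 6.
s=5: eigenvector (1, -1).
s=6: eigenvector (1, -2).
P = [[1, 1], [-1, -2]], D = diag(5, 6), P⁻¹ = [[2, 1], [-1, -1]].
L⁴ = P·diag(625, 1296)·P⁻¹ = [[-46, -671], [1342, 1967]].
The requested entry is 1967.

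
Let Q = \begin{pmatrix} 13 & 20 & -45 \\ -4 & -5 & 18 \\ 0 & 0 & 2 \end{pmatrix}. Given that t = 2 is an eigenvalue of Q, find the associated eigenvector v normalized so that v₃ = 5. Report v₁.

75

Q − 2I = [[11, 20, -45], [-4, -7, 18], [0, 0, 0]].
Solving (Q − 2I)v = 0 gives the eigenspace spanned by (75, -30, 5).
With v₃ = 5, v = (75, -30, 5), so v₁ = 75.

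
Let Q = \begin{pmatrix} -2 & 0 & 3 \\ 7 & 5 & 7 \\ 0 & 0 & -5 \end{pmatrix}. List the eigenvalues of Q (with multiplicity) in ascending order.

Characteristic polynomial: p(μ) = μ^3 + 2μ^2 - 25μ - 50 = (μ - 5)(μ + 2)(μ + 5).
Roots (with multiplicity): -5, -2, 5.

-5, -2, 5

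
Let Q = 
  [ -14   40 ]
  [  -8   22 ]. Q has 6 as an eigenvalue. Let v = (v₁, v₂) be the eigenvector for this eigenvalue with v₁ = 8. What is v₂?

4

Q − 6I = [[-20, 40], [-8, 16]].
Solving (Q − 6I)v = 0 gives the eigenspace spanned by (8, 4).
With v₁ = 8, v = (8, 4), so v₂ = 4.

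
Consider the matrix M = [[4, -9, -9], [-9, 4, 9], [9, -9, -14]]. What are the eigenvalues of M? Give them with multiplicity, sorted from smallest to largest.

Characteristic polynomial: p(s) = s^3 + 6s^2 - 15s - 100 = (s - 4)(s + 5)^2.
Roots (with multiplicity): -5, -5, 4.

-5, -5, 4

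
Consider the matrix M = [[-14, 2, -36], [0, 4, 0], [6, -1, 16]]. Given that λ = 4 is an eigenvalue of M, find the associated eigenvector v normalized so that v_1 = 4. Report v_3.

-2

M − 4I = [[-18, 2, -36], [0, 0, 0], [6, -1, 12]].
Solving (M − 4I)v = 0 gives the eigenspace spanned by (4, 0, -2).
With v_1 = 4, v = (4, 0, -2), so v_3 = -2.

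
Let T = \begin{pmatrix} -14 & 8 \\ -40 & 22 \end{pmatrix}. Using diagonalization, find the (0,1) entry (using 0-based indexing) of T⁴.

Characteristic polynomial: μ^2 - 8μ + 12 = (μ - 6)(μ - 2), so the eigenvalues are 2, 6.
μ=2: eigenvector (-1, -2).
μ=6: eigenvector (-2, -5).
P = [[-1, -2], [-2, -5]], D = diag(2, 6), P⁻¹ = [[-5, 2], [2, -1]].
T⁴ = P·diag(16, 1296)·P⁻¹ = [[-5104, 2560], [-12800, 6416]].
The requested entry is 2560.

2560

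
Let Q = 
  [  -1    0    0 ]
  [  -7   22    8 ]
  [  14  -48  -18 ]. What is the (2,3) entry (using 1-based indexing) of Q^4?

1280

Characteristic polynomial: s^3 - 3s^2 - 16s - 12 = (s - 6)(s + 1)(s + 2), so the eigenvalues are -2, -1, 6.
s=-1: eigenvector (1, 1, -2).
s=6: eigenvector (0, 1, -2).
s=-2: eigenvector (0, -1, 3).
P = [[1, 0, 0], [1, 1, -1], [-2, -2, 3]], D = diag(-1, 6, -2), P⁻¹ = [[1, 0, 0], [-1, 3, 1], [0, 2, 1]].
Q⁴ = P·diag(1, 1296, 16)·P⁻¹ = [[1, 0, 0], [-1295, 3856, 1280], [2590, -7680, -2544]].
The requested entry is 1280.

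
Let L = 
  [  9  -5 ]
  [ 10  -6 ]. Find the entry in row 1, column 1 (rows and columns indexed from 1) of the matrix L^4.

Characteristic polynomial: t^2 - 3t - 4 = (t - 4)(t + 1), so the eigenvalues are -1, 4.
t=-1: eigenvector (1, 2).
t=4: eigenvector (-1, -1).
P = [[1, -1], [2, -1]], D = diag(-1, 4), P⁻¹ = [[-1, 1], [-2, 1]].
L⁴ = P·diag(1, 256)·P⁻¹ = [[511, -255], [510, -254]].
The requested entry is 511.

511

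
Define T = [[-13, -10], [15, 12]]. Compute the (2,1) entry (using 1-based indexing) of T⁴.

-195

Characteristic polynomial: μ^2 + μ - 6 = (μ - 2)(μ + 3), so the eigenvalues are -3, 2.
μ=-3: eigenvector (-1, 1).
μ=2: eigenvector (-2, 3).
P = [[-1, -2], [1, 3]], D = diag(-3, 2), P⁻¹ = [[-3, -2], [1, 1]].
T⁴ = P·diag(81, 16)·P⁻¹ = [[211, 130], [-195, -114]].
The requested entry is -195.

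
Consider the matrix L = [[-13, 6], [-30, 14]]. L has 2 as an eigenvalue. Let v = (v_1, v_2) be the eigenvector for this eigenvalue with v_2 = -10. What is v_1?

L − 2I = [[-15, 6], [-30, 12]].
Solving (L − 2I)v = 0 gives the eigenspace spanned by (-4, -10).
With v_2 = -10, v = (-4, -10), so v_1 = -4.

-4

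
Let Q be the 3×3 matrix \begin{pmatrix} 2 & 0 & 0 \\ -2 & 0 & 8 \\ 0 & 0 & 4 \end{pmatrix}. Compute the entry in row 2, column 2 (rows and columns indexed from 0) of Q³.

64

Characteristic polynomial: t^3 - 6t^2 + 8t = t(t - 4)(t - 2), so the eigenvalues are 0, 2, 4.
t=2: eigenvector (1, -1, 0).
t=4: eigenvector (0, 2, 1).
t=0: eigenvector (0, 1, 0).
P = [[1, 0, 0], [-1, 2, 1], [0, 1, 0]], D = diag(2, 4, 0), P⁻¹ = [[1, 0, 0], [0, 0, 1], [1, 1, -2]].
Q³ = P·diag(8, 64, 0)·P⁻¹ = [[8, 0, 0], [-8, 0, 128], [0, 0, 64]].
The requested entry is 64.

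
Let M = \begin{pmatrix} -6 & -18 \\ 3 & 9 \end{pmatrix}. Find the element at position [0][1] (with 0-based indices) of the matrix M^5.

Characteristic polynomial: μ^2 - 3μ = μ(μ - 3), so the eigenvalues are 0, 3.
μ=3: eigenvector (-2, 1).
μ=0: eigenvector (-3, 1).
P = [[-2, -3], [1, 1]], D = diag(3, 0), P⁻¹ = [[1, 3], [-1, -2]].
M⁵ = P·diag(243, 0)·P⁻¹ = [[-486, -1458], [243, 729]].
The requested entry is -1458.

-1458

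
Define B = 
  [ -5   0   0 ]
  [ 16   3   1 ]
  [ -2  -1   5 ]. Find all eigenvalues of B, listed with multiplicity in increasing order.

-5, 4, 4

Characteristic polynomial: p(t) = t^3 - 3t^2 - 24t + 80 = (t - 4)^2(t + 5).
Roots (with multiplicity): -5, 4, 4.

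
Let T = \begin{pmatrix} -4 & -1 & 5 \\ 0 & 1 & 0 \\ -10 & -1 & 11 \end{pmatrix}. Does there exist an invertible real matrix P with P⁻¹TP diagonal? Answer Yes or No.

Characteristic polynomial: p(s) = s^3 - 8s^2 + 13s - 6 = (s - 6)(s - 1)^2.
s = 1 has algebraic multiplicity 2; rank(T − 1I) = 2, so geometric multiplicity = 1.
Geometric multiplicity < algebraic multiplicity, so T is not diagonalizable.

No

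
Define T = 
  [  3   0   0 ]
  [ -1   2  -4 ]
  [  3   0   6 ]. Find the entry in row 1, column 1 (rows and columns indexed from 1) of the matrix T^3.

Characteristic polynomial: λ^3 - 11λ^2 + 36λ - 36 = (λ - 6)(λ - 3)(λ - 2), so the eigenvalues are 2, 3, 6.
λ=3: eigenvector (1, 3, -1).
λ=2: eigenvector (0, 1, 0).
λ=6: eigenvector (0, -1, 1).
P = [[1, 0, 0], [3, 1, -1], [-1, 0, 1]], D = diag(3, 2, 6), P⁻¹ = [[1, 0, 0], [-2, 1, 1], [1, 0, 1]].
T³ = P·diag(27, 8, 216)·P⁻¹ = [[27, 0, 0], [-151, 8, -208], [189, 0, 216]].
The requested entry is 27.

27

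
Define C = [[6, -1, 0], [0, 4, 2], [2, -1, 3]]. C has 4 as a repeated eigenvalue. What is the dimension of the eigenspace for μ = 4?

C − 4I = [[2, -1, 0], [0, 0, 2], [2, -1, -1]].
This matrix has rank 2, so its null space has dimension 3 − 2 = 1.

1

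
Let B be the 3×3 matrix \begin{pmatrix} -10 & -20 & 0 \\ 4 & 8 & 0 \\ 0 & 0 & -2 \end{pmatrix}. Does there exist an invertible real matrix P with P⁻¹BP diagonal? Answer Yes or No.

Characteristic polynomial: p(μ) = μ^3 + 4μ^2 + 4μ = μ(μ + 2)^2.
μ = -2 has algebraic multiplicity 2; rank(B + 2I) = 1, so geometric multiplicity = 2.
Every eigenvalue has geometric = algebraic multiplicity, so B is diagonalizable.

Yes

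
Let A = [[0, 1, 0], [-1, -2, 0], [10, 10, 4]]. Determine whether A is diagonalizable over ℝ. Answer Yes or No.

No

Characteristic polynomial: p(t) = t^3 - 2t^2 - 7t - 4 = (t - 4)(t + 1)^2.
t = -1 has algebraic multiplicity 2; rank(A + 1I) = 2, so geometric multiplicity = 1.
Geometric multiplicity < algebraic multiplicity, so A is not diagonalizable.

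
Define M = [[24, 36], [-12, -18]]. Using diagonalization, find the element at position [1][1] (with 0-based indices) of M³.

Characteristic polynomial: μ^2 - 6μ = μ(μ - 6), so the eigenvalues are 0, 6.
μ=0: eigenvector (3, -2).
μ=6: eigenvector (2, -1).
P = [[3, 2], [-2, -1]], D = diag(0, 6), P⁻¹ = [[-1, -2], [2, 3]].
M³ = P·diag(0, 216)·P⁻¹ = [[864, 1296], [-432, -648]].
The requested entry is -648.

-648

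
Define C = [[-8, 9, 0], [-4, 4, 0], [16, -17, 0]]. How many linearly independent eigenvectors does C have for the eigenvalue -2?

C + 2I = [[-6, 9, 0], [-4, 6, 0], [16, -17, 2]].
This matrix has rank 2, so its null space has dimension 3 − 2 = 1.

1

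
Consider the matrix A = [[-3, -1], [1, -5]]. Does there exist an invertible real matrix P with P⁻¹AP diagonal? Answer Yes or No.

No

Characteristic polynomial: p(s) = s^2 + 8s + 16 = (s + 4)^2.
s = -4 has algebraic multiplicity 2; rank(A + 4I) = 1, so geometric multiplicity = 1.
Geometric multiplicity < algebraic multiplicity, so A is not diagonalizable.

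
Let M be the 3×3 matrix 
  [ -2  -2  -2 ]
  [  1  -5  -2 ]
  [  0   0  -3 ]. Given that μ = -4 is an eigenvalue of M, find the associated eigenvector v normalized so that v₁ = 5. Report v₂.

M + 4I = [[2, -2, -2], [1, -1, -2], [0, 0, 1]].
Solving (M + 4I)v = 0 gives the eigenspace spanned by (5, 5, 0).
With v₁ = 5, v = (5, 5, 0), so v₂ = 5.

5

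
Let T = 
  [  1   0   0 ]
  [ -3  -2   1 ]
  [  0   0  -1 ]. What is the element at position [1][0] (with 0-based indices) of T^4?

Characteristic polynomial: r^3 + 2r^2 - r - 2 = (r - 1)(r + 1)(r + 2), so the eigenvalues are -2, -1, 1.
r=1: eigenvector (1, -1, 0).
r=-1: eigenvector (0, 1, 1).
r=-2: eigenvector (0, 1, 0).
P = [[1, 0, 0], [-1, 1, 1], [0, 1, 0]], D = diag(1, -1, -2), P⁻¹ = [[1, 0, 0], [0, 0, 1], [1, 1, -1]].
T⁴ = P·diag(1, 1, 16)·P⁻¹ = [[1, 0, 0], [15, 16, -15], [0, 0, 1]].
The requested entry is 15.

15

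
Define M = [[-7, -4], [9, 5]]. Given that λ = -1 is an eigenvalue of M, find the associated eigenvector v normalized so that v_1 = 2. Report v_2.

M + 1I = [[-6, -4], [9, 6]].
Solving (M + 1I)v = 0 gives the eigenspace spanned by (2, -3).
With v_1 = 2, v = (2, -3), so v_2 = -3.

-3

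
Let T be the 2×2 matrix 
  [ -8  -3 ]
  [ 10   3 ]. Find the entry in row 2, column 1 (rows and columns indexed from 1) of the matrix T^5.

Characteristic polynomial: s^2 + 5s + 6 = (s + 2)(s + 3), so the eigenvalues are -3, -2.
s=-3: eigenvector (3, -5).
s=-2: eigenvector (1, -2).
P = [[3, 1], [-5, -2]], D = diag(-3, -2), P⁻¹ = [[2, 1], [-5, -3]].
T⁵ = P·diag(-243, -32)·P⁻¹ = [[-1298, -633], [2110, 1023]].
The requested entry is 2110.

2110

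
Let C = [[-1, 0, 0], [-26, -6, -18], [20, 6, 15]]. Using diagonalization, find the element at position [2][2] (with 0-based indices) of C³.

783

Characteristic polynomial: s^3 - 8s^2 + 9s + 18 = (s - 6)(s - 3)(s + 1), so the eigenvalues are -1, 3, 6.
s=-1: eigenvector (1, 2, -2).
s=3: eigenvector (0, 2, -1).
s=6: eigenvector (0, -3, 2).
P = [[1, 0, 0], [2, 2, -3], [-2, -1, 2]], D = diag(-1, 3, 6), P⁻¹ = [[1, 0, 0], [2, 2, 3], [2, 1, 2]].
C³ = P·diag(-1, 27, 216)·P⁻¹ = [[-1, 0, 0], [-1190, -540, -1134], [812, 378, 783]].
The requested entry is 783.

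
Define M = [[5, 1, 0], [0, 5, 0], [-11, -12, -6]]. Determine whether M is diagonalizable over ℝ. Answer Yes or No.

Characteristic polynomial: p(s) = s^3 - 4s^2 - 35s + 150 = (s - 5)^2(s + 6).
s = 5 has algebraic multiplicity 2; rank(M − 5I) = 2, so geometric multiplicity = 1.
Geometric multiplicity < algebraic multiplicity, so M is not diagonalizable.

No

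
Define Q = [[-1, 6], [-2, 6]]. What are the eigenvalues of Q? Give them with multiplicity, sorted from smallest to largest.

2, 3

Characteristic polynomial: p(μ) = μ^2 - 5μ + 6 = (μ - 3)(μ - 2).
Roots (with multiplicity): 2, 3.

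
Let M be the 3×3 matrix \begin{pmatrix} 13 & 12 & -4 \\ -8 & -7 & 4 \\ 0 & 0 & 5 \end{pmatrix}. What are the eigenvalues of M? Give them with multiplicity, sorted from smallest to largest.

1, 5, 5

Characteristic polynomial: p(t) = t^3 - 11t^2 + 35t - 25 = (t - 5)^2(t - 1).
Roots (with multiplicity): 1, 5, 5.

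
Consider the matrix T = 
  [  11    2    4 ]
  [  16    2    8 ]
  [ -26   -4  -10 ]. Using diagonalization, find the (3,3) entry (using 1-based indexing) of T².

-36

Characteristic polynomial: r^3 - 3r^2 - 4r + 12 = (r - 3)(r - 2)(r + 2), so the eigenvalues are -2, 2, 3.
r=3: eigenvector (1, 0, -2).
r=2: eigenvector (-2, 1, 4).
r=-2: eigenvector (0, -2, 1).
P = [[1, -2, 0], [0, 1, -2], [-2, 4, 1]], D = diag(3, 2, -2), P⁻¹ = [[9, 2, 4], [4, 1, 2], [2, 0, 1]].
T² = P·diag(9, 4, 4)·P⁻¹ = [[49, 10, 20], [0, 4, 0], [-90, -20, -36]].
The requested entry is -36.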